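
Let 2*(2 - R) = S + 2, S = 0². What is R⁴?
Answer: 1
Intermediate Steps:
S = 0
R = 1 (R = 2 - (0 + 2)/2 = 2 - ½*2 = 2 - 1 = 1)
R⁴ = 1⁴ = 1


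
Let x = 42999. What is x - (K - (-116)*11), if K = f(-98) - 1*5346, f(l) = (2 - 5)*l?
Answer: 46775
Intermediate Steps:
f(l) = -3*l
K = -5052 (K = -3*(-98) - 1*5346 = 294 - 5346 = -5052)
x - (K - (-116)*11) = 42999 - (-5052 - (-116)*11) = 42999 - (-5052 - 1*(-1276)) = 42999 - (-5052 + 1276) = 42999 - 1*(-3776) = 42999 + 3776 = 46775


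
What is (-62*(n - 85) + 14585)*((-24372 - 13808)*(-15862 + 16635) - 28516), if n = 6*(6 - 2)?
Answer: -542591595752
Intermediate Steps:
n = 24 (n = 6*4 = 24)
(-62*(n - 85) + 14585)*((-24372 - 13808)*(-15862 + 16635) - 28516) = (-62*(24 - 85) + 14585)*((-24372 - 13808)*(-15862 + 16635) - 28516) = (-62*(-61) + 14585)*(-38180*773 - 28516) = (3782 + 14585)*(-29513140 - 28516) = 18367*(-29541656) = -542591595752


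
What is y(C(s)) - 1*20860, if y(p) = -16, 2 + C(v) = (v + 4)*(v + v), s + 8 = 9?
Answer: -20876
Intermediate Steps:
s = 1 (s = -8 + 9 = 1)
C(v) = -2 + 2*v*(4 + v) (C(v) = -2 + (v + 4)*(v + v) = -2 + (4 + v)*(2*v) = -2 + 2*v*(4 + v))
y(C(s)) - 1*20860 = -16 - 1*20860 = -16 - 20860 = -20876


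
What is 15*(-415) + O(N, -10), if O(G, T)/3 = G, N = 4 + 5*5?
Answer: -6138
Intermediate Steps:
N = 29 (N = 4 + 25 = 29)
O(G, T) = 3*G
15*(-415) + O(N, -10) = 15*(-415) + 3*29 = -6225 + 87 = -6138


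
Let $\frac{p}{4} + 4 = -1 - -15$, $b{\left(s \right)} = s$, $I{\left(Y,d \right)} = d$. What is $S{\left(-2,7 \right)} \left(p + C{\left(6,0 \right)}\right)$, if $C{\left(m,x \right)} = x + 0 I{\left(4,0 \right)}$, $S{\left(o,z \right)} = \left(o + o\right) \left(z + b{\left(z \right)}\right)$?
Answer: $-2240$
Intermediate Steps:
$S{\left(o,z \right)} = 4 o z$ ($S{\left(o,z \right)} = \left(o + o\right) \left(z + z\right) = 2 o 2 z = 4 o z$)
$C{\left(m,x \right)} = x$ ($C{\left(m,x \right)} = x + 0 \cdot 0 = x + 0 = x$)
$p = 40$ ($p = -16 + 4 \left(-1 - -15\right) = -16 + 4 \left(-1 + 15\right) = -16 + 4 \cdot 14 = -16 + 56 = 40$)
$S{\left(-2,7 \right)} \left(p + C{\left(6,0 \right)}\right) = 4 \left(-2\right) 7 \left(40 + 0\right) = \left(-56\right) 40 = -2240$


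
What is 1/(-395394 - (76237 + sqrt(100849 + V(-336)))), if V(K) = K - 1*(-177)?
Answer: -471631/222435699471 + sqrt(100690)/222435699471 ≈ -2.1189e-6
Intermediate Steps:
V(K) = 177 + K (V(K) = K + 177 = 177 + K)
1/(-395394 - (76237 + sqrt(100849 + V(-336)))) = 1/(-395394 - (76237 + sqrt(100849 + (177 - 336)))) = 1/(-395394 - (76237 + sqrt(100849 - 159))) = 1/(-395394 - (76237 + sqrt(100690))) = 1/(-395394 + (-76237 - sqrt(100690))) = 1/(-471631 - sqrt(100690))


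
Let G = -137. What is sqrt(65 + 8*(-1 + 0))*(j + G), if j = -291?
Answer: -428*sqrt(57) ≈ -3231.3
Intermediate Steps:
sqrt(65 + 8*(-1 + 0))*(j + G) = sqrt(65 + 8*(-1 + 0))*(-291 - 137) = sqrt(65 + 8*(-1))*(-428) = sqrt(65 - 8)*(-428) = sqrt(57)*(-428) = -428*sqrt(57)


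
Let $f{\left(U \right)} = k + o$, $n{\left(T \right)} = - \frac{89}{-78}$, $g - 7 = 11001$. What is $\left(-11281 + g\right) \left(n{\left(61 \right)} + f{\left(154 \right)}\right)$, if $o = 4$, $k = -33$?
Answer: $\frac{15211}{2} \approx 7605.5$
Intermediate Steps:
$g = 11008$ ($g = 7 + 11001 = 11008$)
$n{\left(T \right)} = \frac{89}{78}$ ($n{\left(T \right)} = \left(-89\right) \left(- \frac{1}{78}\right) = \frac{89}{78}$)
$f{\left(U \right)} = -29$ ($f{\left(U \right)} = -33 + 4 = -29$)
$\left(-11281 + g\right) \left(n{\left(61 \right)} + f{\left(154 \right)}\right) = \left(-11281 + 11008\right) \left(\frac{89}{78} - 29\right) = \left(-273\right) \left(- \frac{2173}{78}\right) = \frac{15211}{2}$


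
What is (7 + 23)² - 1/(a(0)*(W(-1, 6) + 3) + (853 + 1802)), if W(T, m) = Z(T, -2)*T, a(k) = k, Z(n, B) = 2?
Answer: 2389499/2655 ≈ 900.00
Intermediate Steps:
W(T, m) = 2*T
(7 + 23)² - 1/(a(0)*(W(-1, 6) + 3) + (853 + 1802)) = (7 + 23)² - 1/(0*(2*(-1) + 3) + (853 + 1802)) = 30² - 1/(0*(-2 + 3) + 2655) = 900 - 1/(0*1 + 2655) = 900 - 1/(0 + 2655) = 900 - 1/2655 = 2389499/2655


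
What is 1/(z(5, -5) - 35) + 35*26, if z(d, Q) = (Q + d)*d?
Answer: 31849/35 ≈ 909.97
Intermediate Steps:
z(d, Q) = d*(Q + d)
1/(z(5, -5) - 35) + 35*26 = 1/(5*(-5 + 5) - 35) + 35*26 = 1/(5*0 - 35) + 910 = 1/(0 - 35) + 910 = 1/(-35) + 910 = -1/35 + 910 = 31849/35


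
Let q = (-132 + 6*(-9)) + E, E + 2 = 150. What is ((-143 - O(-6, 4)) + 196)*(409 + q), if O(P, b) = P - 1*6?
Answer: 24115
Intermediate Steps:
E = 148 (E = -2 + 150 = 148)
O(P, b) = -6 + P (O(P, b) = P - 6 = -6 + P)
q = -38 (q = (-132 + 6*(-9)) + 148 = (-132 - 54) + 148 = -186 + 148 = -38)
((-143 - O(-6, 4)) + 196)*(409 + q) = ((-143 - (-6 - 6)) + 196)*(409 - 38) = ((-143 - 1*(-12)) + 196)*371 = ((-143 + 12) + 196)*371 = (-131 + 196)*371 = 65*371 = 24115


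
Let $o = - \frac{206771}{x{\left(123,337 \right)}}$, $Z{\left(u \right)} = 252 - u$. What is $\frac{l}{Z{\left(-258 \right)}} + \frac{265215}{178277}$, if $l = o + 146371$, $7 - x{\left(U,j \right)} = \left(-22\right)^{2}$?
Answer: $\frac{6274248673238}{21684722895} \approx 289.34$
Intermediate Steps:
$x{\left(U,j \right)} = -477$ ($x{\left(U,j \right)} = 7 - \left(-22\right)^{2} = 7 - 484 = -477$)
$o = \frac{206771}{477}$ ($o = - \frac{206771}{-477} = \left(-206771\right) \left(- \frac{1}{477}\right) = \frac{206771}{477} \approx 433.48$)
$l = \frac{70025738}{477}$ ($l = \frac{206771}{477} + 146371 = \frac{70025738}{477} \approx 1.468 \cdot 10^{5}$)
$\frac{l}{Z{\left(-258 \right)}} + \frac{265215}{178277} = \frac{70025738}{477 \left(252 - -258\right)} + \frac{265215}{178277} = \frac{70025738}{477 \left(252 + 258\right)} + 265215 \cdot \frac{1}{178277} = \frac{70025738}{477 \cdot 510} + \frac{265215}{178277} = \frac{70025738}{477} \cdot \frac{1}{510} + \frac{265215}{178277} = \frac{35012869}{121635} + \frac{265215}{178277} = \frac{6274248673238}{21684722895}$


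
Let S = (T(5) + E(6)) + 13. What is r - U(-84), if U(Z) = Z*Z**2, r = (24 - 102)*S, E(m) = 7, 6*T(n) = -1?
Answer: 591157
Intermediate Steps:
T(n) = -1/6 (T(n) = (1/6)*(-1) = -1/6)
S = 119/6 (S = (-1/6 + 7) + 13 = 41/6 + 13 = 119/6 ≈ 19.833)
r = -1547 (r = (24 - 102)*(119/6) = -78*119/6 = -1547)
U(Z) = Z**3
r - U(-84) = -1547 - 1*(-84)**3 = -1547 - 1*(-592704) = -1547 + 592704 = 591157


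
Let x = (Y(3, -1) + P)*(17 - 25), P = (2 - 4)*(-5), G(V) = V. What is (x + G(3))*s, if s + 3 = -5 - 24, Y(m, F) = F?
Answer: 2208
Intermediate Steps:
P = 10 (P = -2*(-5) = 10)
x = -72 (x = (-1 + 10)*(17 - 25) = 9*(-8) = -72)
s = -32 (s = -3 + (-5 - 24) = -3 - 29 = -32)
(x + G(3))*s = (-72 + 3)*(-32) = -69*(-32) = 2208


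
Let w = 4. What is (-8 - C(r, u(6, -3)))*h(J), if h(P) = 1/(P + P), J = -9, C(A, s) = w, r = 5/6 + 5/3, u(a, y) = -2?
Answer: ⅔ ≈ 0.66667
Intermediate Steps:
r = 5/2 (r = 5*(⅙) + 5*(⅓) = ⅚ + 5/3 = 5/2 ≈ 2.5000)
C(A, s) = 4
h(P) = 1/(2*P)
(-8 - C(r, u(6, -3)))*h(J) = (-8 - 1*4)*((½)/(-9)) = (-8 - 4)*((½)*(-⅑)) = -12*(-1/18) = ⅔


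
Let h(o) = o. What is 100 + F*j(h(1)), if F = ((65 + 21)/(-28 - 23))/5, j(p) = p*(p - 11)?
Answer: 5272/51 ≈ 103.37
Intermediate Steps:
j(p) = p*(-11 + p)
F = -86/255 (F = (86/(-51))*(⅕) = (86*(-1/51))*(⅕) = -86/51*⅕ = -86/255 ≈ -0.33726)
100 + F*j(h(1)) = 100 - 86*(-11 + 1)/255 = 100 - 86*(-10)/255 = 100 - 86/255*(-10) = 100 + 172/51 = 5272/51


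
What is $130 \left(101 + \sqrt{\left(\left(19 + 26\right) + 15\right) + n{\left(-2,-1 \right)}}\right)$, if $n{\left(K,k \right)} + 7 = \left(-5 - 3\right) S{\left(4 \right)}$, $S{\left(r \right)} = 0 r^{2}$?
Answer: $13130 + 130 \sqrt{53} \approx 14076.0$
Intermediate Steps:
$S{\left(r \right)} = 0$
$n{\left(K,k \right)} = -7$ ($n{\left(K,k \right)} = -7 + \left(-5 - 3\right) 0 = -7 - 0 = -7 + 0 = -7$)
$130 \left(101 + \sqrt{\left(\left(19 + 26\right) + 15\right) + n{\left(-2,-1 \right)}}\right) = 130 \left(101 + \sqrt{\left(\left(19 + 26\right) + 15\right) - 7}\right) = 130 \left(101 + \sqrt{\left(45 + 15\right) - 7}\right) = 130 \left(101 + \sqrt{60 - 7}\right) = 130 \left(101 + \sqrt{53}\right) = 13130 + 130 \sqrt{53}$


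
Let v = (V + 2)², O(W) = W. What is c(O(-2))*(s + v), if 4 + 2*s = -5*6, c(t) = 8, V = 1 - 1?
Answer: -104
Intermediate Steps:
V = 0
s = -17 (s = -2 + (-5*6)/2 = -2 + (½)*(-30) = -2 - 15 = -17)
v = 4 (v = (0 + 2)² = 2² = 4)
c(O(-2))*(s + v) = 8*(-17 + 4) = 8*(-13) = -104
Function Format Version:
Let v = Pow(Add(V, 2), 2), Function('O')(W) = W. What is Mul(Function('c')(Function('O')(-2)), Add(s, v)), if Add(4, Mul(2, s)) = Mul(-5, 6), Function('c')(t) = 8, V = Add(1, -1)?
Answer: -104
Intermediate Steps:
V = 0
s = -17 (s = Add(-2, Mul(Rational(1, 2), Mul(-5, 6))) = Add(-2, Mul(Rational(1, 2), -30)) = Add(-2, -15) = -17)
v = 4 (v = Pow(Add(0, 2), 2) = Pow(2, 2) = 4)
Mul(Function('c')(Function('O')(-2)), Add(s, v)) = Mul(8, Add(-17, 4)) = Mul(8, -13) = -104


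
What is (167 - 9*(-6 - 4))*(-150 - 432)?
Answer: -149574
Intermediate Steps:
(167 - 9*(-6 - 4))*(-150 - 432) = (167 - 9*(-10))*(-582) = (167 + 90)*(-582) = 257*(-582) = -149574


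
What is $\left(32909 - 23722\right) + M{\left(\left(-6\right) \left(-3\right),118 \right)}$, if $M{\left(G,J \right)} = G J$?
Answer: $11311$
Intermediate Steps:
$\left(32909 - 23722\right) + M{\left(\left(-6\right) \left(-3\right),118 \right)} = \left(32909 - 23722\right) + \left(-6\right) \left(-3\right) 118 = 9187 + 18 \cdot 118 = 9187 + 2124 = 11311$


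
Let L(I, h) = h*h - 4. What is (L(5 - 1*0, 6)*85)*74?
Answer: 201280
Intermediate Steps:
L(I, h) = -4 + h**2 (L(I, h) = h**2 - 4 = -4 + h**2)
(L(5 - 1*0, 6)*85)*74 = ((-4 + 6**2)*85)*74 = ((-4 + 36)*85)*74 = (32*85)*74 = 2720*74 = 201280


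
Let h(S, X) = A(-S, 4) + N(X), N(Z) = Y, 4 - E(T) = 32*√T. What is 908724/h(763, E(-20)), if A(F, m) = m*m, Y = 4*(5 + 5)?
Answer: 227181/14 ≈ 16227.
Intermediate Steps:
E(T) = 4 - 32*√T
Y = 40 (Y = 4*10 = 40)
N(Z) = 40
A(F, m) = m²
h(S, X) = 56 (h(S, X) = 4² + 40 = 16 + 40 = 56)
908724/h(763, E(-20)) = 908724/56 = 908724*(1/56) = 227181/14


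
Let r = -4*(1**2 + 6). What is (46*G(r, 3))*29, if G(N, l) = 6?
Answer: 8004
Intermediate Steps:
r = -28 (r = -4*(1 + 6) = -4*7 = -28)
(46*G(r, 3))*29 = (46*6)*29 = 276*29 = 8004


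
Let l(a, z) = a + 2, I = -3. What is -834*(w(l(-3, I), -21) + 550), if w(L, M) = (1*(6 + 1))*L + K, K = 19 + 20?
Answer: -485388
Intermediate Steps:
K = 39
l(a, z) = 2 + a
w(L, M) = 39 + 7*L (w(L, M) = (1*(6 + 1))*L + 39 = (1*7)*L + 39 = 7*L + 39 = 39 + 7*L)
-834*(w(l(-3, I), -21) + 550) = -834*((39 + 7*(2 - 3)) + 550) = -834*((39 + 7*(-1)) + 550) = -834*((39 - 7) + 550) = -834*(32 + 550) = -834*582 = -485388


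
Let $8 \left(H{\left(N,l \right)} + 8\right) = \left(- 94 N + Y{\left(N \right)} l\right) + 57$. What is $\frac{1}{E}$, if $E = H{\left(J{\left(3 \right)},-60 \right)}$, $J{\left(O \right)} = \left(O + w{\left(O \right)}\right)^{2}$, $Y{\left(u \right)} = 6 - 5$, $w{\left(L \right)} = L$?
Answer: $- \frac{8}{3451} \approx -0.0023182$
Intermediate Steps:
$Y{\left(u \right)} = 1$ ($Y{\left(u \right)} = 6 - 5 = 1$)
$J{\left(O \right)} = 4 O^{2}$ ($J{\left(O \right)} = \left(O + O\right)^{2} = \left(2 O\right)^{2} = 4 O^{2}$)
$H{\left(N,l \right)} = - \frac{7}{8} - \frac{47 N}{4} + \frac{l}{8}$ ($H{\left(N,l \right)} = -8 + \frac{\left(- 94 N + 1 l\right) + 57}{8} = -8 + \frac{\left(- 94 N + l\right) + 57}{8} = -8 + \frac{\left(l - 94 N\right) + 57}{8} = -8 + \frac{57 + l - 94 N}{8} = -8 + \left(\frac{57}{8} - \frac{47 N}{4} + \frac{l}{8}\right) = - \frac{7}{8} - \frac{47 N}{4} + \frac{l}{8}$)
$E = - \frac{3451}{8}$ ($E = - \frac{7}{8} - \frac{47 \cdot 4 \cdot 3^{2}}{4} + \frac{1}{8} \left(-60\right) = - \frac{7}{8} - \frac{47 \cdot 4 \cdot 9}{4} - \frac{15}{2} = - \frac{7}{8} - 423 - \frac{15}{2} = - \frac{3451}{8} \approx -431.38$)
$\frac{1}{E} = \frac{1}{- \frac{3451}{8}} = - \frac{8}{3451}$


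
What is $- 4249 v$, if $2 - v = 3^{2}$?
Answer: $29743$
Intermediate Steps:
$v = -7$ ($v = 2 - 3^{2} = 2 - 9 = -7$)
$- 4249 v = \left(-4249\right) \left(-7\right) = 29743$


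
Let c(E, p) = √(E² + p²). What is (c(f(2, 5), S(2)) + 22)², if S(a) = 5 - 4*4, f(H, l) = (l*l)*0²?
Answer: 1089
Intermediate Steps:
f(H, l) = 0 (f(H, l) = l²*0 = 0)
S(a) = -11 (S(a) = 5 - 16 = -11)
(c(f(2, 5), S(2)) + 22)² = (√(0² + (-11)²) + 22)² = (√(0 + 121) + 22)² = (√121 + 22)² = (11 + 22)² = 33² = 1089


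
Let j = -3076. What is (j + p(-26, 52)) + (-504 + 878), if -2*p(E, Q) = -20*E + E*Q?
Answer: -2286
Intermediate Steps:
p(E, Q) = 10*E - E*Q/2 (p(E, Q) = -(-20*E + E*Q)/2 = 10*E - E*Q/2)
(j + p(-26, 52)) + (-504 + 878) = (-3076 + (½)*(-26)*(20 - 1*52)) + (-504 + 878) = (-3076 + (½)*(-26)*(20 - 52)) + 374 = (-3076 + (½)*(-26)*(-32)) + 374 = (-3076 + 416) + 374 = -2660 + 374 = -2286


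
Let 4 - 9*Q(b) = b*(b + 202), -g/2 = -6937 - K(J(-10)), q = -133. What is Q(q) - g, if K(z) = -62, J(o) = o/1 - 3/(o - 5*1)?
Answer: -114569/9 ≈ -12730.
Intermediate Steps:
J(o) = o - 3/(-5 + o) (J(o) = o*1 - 3/(o - 5) = o - 3/(-5 + o))
g = 13750 (g = -2*(-6937 - 1*(-62)) = -2*(-6937 + 62) = -2*(-6875) = 13750)
Q(b) = 4/9 - b*(202 + b)/9 (Q(b) = 4/9 - b*(b + 202)/9 = 4/9 - b*(202 + b)/9)
Q(q) - g = (4/9 - 202/9*(-133) - ⅑*(-133)²) - 1*13750 = (4/9 + 26866/9 - ⅑*17689) - 13750 = (4/9 + 26866/9 - 17689/9) - 13750 = 9181/9 - 13750 = -114569/9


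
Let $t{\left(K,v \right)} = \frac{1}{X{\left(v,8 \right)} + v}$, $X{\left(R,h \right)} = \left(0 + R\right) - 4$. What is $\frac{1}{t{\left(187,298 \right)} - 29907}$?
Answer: $- \frac{592}{17704943} \approx -3.3437 \cdot 10^{-5}$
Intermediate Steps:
$X{\left(R,h \right)} = -4 + R$ ($X{\left(R,h \right)} = R - 4 = -4 + R$)
$t{\left(K,v \right)} = \frac{1}{-4 + 2 v}$ ($t{\left(K,v \right)} = \frac{1}{\left(-4 + v\right) + v} = \frac{1}{-4 + 2 v}$)
$\frac{1}{t{\left(187,298 \right)} - 29907} = \frac{1}{\frac{1}{2 \left(-2 + 298\right)} - 29907} = \frac{1}{\frac{1}{2 \cdot 296} - 29907} = \frac{1}{\frac{1}{2} \cdot \frac{1}{296} - 29907} = \frac{1}{\frac{1}{592} - 29907} = \frac{1}{- \frac{17704943}{592}} = - \frac{592}{17704943}$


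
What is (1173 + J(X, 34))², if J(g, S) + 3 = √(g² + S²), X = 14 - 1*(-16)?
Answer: 1370956 + 4680*√514 ≈ 1.4771e+6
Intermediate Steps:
X = 30 (X = 14 + 16 = 30)
J(g, S) = -3 + √(S² + g²) (J(g, S) = -3 + √(g² + S²) = -3 + √(S² + g²))
(1173 + J(X, 34))² = (1173 + (-3 + √(34² + 30²)))² = (1173 + (-3 + √(1156 + 900)))² = (1173 + (-3 + √2056))² = (1173 + (-3 + 2*√514))² = (1170 + 2*√514)²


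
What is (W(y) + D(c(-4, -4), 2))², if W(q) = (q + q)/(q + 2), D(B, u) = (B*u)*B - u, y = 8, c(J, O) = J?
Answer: 24964/25 ≈ 998.56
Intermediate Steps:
D(B, u) = -u + u*B² (D(B, u) = u*B² - u = -u + u*B²)
W(q) = 2*q/(2 + q) (W(q) = (2*q)/(2 + q) = 2*q/(2 + q))
(W(y) + D(c(-4, -4), 2))² = (2*8/(2 + 8) + 2*(-1 + (-4)²))² = (2*8/10 + 2*(-1 + 16))² = (2*8*(⅒) + 2*15)² = (8/5 + 30)² = (158/5)² = 24964/25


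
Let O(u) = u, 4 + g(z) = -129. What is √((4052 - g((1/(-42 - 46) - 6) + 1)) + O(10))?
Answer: √4195 ≈ 64.769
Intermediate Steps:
g(z) = -133 (g(z) = -4 - 129 = -133)
√((4052 - g((1/(-42 - 46) - 6) + 1)) + O(10)) = √((4052 - 1*(-133)) + 10) = √((4052 + 133) + 10) = √(4185 + 10) = √4195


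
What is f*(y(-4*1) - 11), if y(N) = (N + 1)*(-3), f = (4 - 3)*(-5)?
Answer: 10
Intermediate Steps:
f = -5 (f = 1*(-5) = -5)
y(N) = -3 - 3*N (y(N) = (1 + N)*(-3) = -3 - 3*N)
f*(y(-4*1) - 11) = -5*((-3 - (-12)) - 11) = -5*((-3 - 3*(-4)) - 11) = -5*((-3 + 12) - 11) = -5*(9 - 11) = -5*(-2) = 10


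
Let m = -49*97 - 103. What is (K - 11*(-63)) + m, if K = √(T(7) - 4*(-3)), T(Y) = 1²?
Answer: -4163 + √13 ≈ -4159.4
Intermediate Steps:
T(Y) = 1
m = -4856 (m = -4753 - 103 = -4856)
K = √13 (K = √(1 - 4*(-3)) = √(1 + 12) = √13 ≈ 3.6056)
(K - 11*(-63)) + m = (√13 - 11*(-63)) - 4856 = (√13 + 693) - 4856 = (693 + √13) - 4856 = -4163 + √13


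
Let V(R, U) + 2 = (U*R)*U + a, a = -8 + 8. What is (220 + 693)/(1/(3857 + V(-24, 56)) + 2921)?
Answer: 65196417/208585688 ≈ 0.31256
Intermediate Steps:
a = 0
V(R, U) = -2 + R*U² (V(R, U) = -2 + ((U*R)*U + 0) = -2 + ((R*U)*U + 0) = -2 + (R*U² + 0) = -2 + R*U²)
(220 + 693)/(1/(3857 + V(-24, 56)) + 2921) = (220 + 693)/(1/(3857 + (-2 - 24*56²)) + 2921) = 913/(1/(3857 + (-2 - 24*3136)) + 2921) = 913/(1/(3857 + (-2 - 75264)) + 2921) = 913/(1/(3857 - 75266) + 2921) = 913/(1/(-71409) + 2921) = 913/(-1/71409 + 2921) = 913/(208585688/71409) = 913*(71409/208585688) = 65196417/208585688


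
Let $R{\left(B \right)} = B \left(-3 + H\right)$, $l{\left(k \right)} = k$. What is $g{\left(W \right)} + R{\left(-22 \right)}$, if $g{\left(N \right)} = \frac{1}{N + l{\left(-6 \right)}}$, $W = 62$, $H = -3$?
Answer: $\frac{7393}{56} \approx 132.02$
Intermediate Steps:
$R{\left(B \right)} = - 6 B$ ($R{\left(B \right)} = B \left(-3 - 3\right) = B \left(-6\right) = - 6 B$)
$g{\left(N \right)} = \frac{1}{-6 + N}$ ($g{\left(N \right)} = \frac{1}{N - 6} = \frac{1}{-6 + N}$)
$g{\left(W \right)} + R{\left(-22 \right)} = \frac{1}{-6 + 62} - -132 = \frac{1}{56} + 132 = \frac{7393}{56}$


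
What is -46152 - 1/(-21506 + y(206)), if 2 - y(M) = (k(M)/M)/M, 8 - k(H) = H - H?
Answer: -10528929799967/228135938 ≈ -46152.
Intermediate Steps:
k(H) = 8 (k(H) = 8 - (H - H) = 8 - 1*0 = 8 + 0 = 8)
y(M) = 2 - 8/M² (y(M) = 2 - 8/M/M = 2 - 8/M²)
-46152 - 1/(-21506 + y(206)) = -46152 - 1/(-21506 + (2 - 8/206²)) = -46152 - 1/(-21506 + (2 - 8*1/42436)) = -46152 - 1/(-21506 + (2 - 2/10609)) = -46152 - 1/(-21506 + 21216/10609) = -46152 - 1/(-228135938/10609) = -46152 - 1*(-10609/228135938) = -46152 + 10609/228135938 = -10528929799967/228135938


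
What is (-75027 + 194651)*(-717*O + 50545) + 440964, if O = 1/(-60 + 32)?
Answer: 42349294910/7 ≈ 6.0499e+9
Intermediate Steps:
O = -1/28 (O = 1/(-28) = -1/28 ≈ -0.035714)
(-75027 + 194651)*(-717*O + 50545) + 440964 = (-75027 + 194651)*(-717*(-1/28) + 50545) + 440964 = 119624*(717/28 + 50545) + 440964 = 119624*(1415977/28) + 440964 = 42346208162/7 + 440964 = 42349294910/7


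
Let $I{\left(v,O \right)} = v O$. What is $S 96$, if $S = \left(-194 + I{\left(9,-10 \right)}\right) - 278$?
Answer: $-53952$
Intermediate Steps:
$I{\left(v,O \right)} = O v$
$S = -562$ ($S = \left(-194 - 90\right) - 278 = -284 - 278 = -562$)
$S 96 = \left(-562\right) 96 = -53952$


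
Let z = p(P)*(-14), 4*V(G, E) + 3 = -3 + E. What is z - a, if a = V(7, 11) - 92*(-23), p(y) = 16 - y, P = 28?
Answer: -7797/4 ≈ -1949.3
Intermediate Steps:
V(G, E) = -3/2 + E/4 (V(G, E) = -¾ + (-3 + E)/4 = -¾ + (-¾ + E/4) = -3/2 + E/4)
a = 8469/4 (a = (-3/2 + (¼)*11) - 92*(-23) = (-3/2 + 11/4) + 2116 = 5/4 + 2116 = 8469/4 ≈ 2117.3)
z = 168 (z = (16 - 1*28)*(-14) = (16 - 28)*(-14) = -12*(-14) = 168)
z - a = 168 - 1*8469/4 = 168 - 8469/4 = -7797/4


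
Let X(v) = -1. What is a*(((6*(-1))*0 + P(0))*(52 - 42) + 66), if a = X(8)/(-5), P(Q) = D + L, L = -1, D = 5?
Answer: 106/5 ≈ 21.200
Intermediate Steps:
P(Q) = 4 (P(Q) = 5 - 1 = 4)
a = 1/5 (a = -1/(-5) = -1*(-1/5) = 1/5 ≈ 0.20000)
a*(((6*(-1))*0 + P(0))*(52 - 42) + 66) = (((6*(-1))*0 + 4)*(52 - 42) + 66)/5 = ((-6*0 + 4)*10 + 66)/5 = ((0 + 4)*10 + 66)/5 = (4*10 + 66)/5 = (40 + 66)/5 = (1/5)*106 = 106/5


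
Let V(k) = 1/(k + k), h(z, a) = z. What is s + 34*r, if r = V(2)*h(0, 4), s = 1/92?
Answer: 1/92 ≈ 0.010870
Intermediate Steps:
s = 1/92 ≈ 0.010870
V(k) = 1/(2*k)
r = 0 (r = ((1/2)/2)*0 = ((1/2)*(1/2))*0 = (1/4)*0 = 0)
s + 34*r = 1/92 + 34*0 = 1/92 + 0 = 1/92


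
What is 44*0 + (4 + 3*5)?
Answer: 19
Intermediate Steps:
44*0 + (4 + 3*5) = 0 + (4 + 15) = 0 + 19 = 19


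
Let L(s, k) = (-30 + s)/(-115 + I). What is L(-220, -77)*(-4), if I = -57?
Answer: -250/43 ≈ -5.8139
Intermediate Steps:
L(s, k) = 15/86 - s/172 (L(s, k) = (-30 + s)/(-115 - 57) = (-30 + s)/(-172) = (-30 + s)*(-1/172) = 15/86 - s/172)
L(-220, -77)*(-4) = (15/86 - 1/172*(-220))*(-4) = (15/86 + 55/43)*(-4) = (125/86)*(-4) = -250/43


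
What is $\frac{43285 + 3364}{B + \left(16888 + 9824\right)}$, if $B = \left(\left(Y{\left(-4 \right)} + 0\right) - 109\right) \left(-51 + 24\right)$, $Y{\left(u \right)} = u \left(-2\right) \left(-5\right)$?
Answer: $\frac{46649}{30735} \approx 1.5178$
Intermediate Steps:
$Y{\left(u \right)} = 10 u$ ($Y{\left(u \right)} = - 2 u \left(-5\right) = 10 u$)
$B = 4023$ ($B = \left(\left(10 \left(-4\right) + 0\right) - 109\right) \left(-51 + 24\right) = \left(\left(-40 + 0\right) - 109\right) \left(-27\right) = \left(-40 - 109\right) \left(-27\right) = \left(-149\right) \left(-27\right) = 4023$)
$\frac{43285 + 3364}{B + \left(16888 + 9824\right)} = \frac{43285 + 3364}{4023 + \left(16888 + 9824\right)} = \frac{46649}{4023 + 26712} = \frac{46649}{30735}$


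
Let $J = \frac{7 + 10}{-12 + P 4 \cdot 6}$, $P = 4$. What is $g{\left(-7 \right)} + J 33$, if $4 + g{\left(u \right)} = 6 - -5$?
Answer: $\frac{383}{28} \approx 13.679$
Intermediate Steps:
$J = \frac{17}{84}$ ($J = \frac{7 + 10}{-12 + 4 \cdot 4 \cdot 6} = \frac{17}{-12 + 16 \cdot 6} = \frac{17}{-12 + 96} = \frac{17}{84} \approx 0.20238$)
$g{\left(u \right)} = 7$ ($g{\left(u \right)} = -4 + \left(6 - -5\right) = -4 + \left(6 + 5\right) = -4 + 11 = 7$)
$g{\left(-7 \right)} + J 33 = 7 + \frac{17}{84} \cdot 33 = 7 + \frac{187}{28} = \frac{383}{28}$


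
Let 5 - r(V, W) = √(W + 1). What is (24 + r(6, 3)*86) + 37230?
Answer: 37512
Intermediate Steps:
r(V, W) = 5 - √(1 + W) (r(V, W) = 5 - √(W + 1) = 5 - √(1 + W))
(24 + r(6, 3)*86) + 37230 = (24 + (5 - √(1 + 3))*86) + 37230 = (24 + (5 - √4)*86) + 37230 = (24 + (5 - 1*2)*86) + 37230 = (24 + (5 - 2)*86) + 37230 = (24 + 3*86) + 37230 = (24 + 258) + 37230 = 282 + 37230 = 37512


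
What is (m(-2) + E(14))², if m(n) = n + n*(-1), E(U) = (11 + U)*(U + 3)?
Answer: 180625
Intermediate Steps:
E(U) = (3 + U)*(11 + U) (E(U) = (11 + U)*(3 + U) = (3 + U)*(11 + U))
m(n) = 0 (m(n) = n - n = 0)
(m(-2) + E(14))² = (0 + (33 + 14² + 14*14))² = (0 + (33 + 196 + 196))² = (0 + 425)² = 425² = 180625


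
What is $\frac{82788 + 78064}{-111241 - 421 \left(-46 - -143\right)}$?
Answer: $- \frac{80426}{76039} \approx -1.0577$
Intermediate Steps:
$\frac{82788 + 78064}{-111241 - 421 \left(-46 - -143\right)} = \frac{160852}{-111241 - 421 \left(-46 + 143\right)} = \frac{160852}{-111241 - 40837} = \frac{160852}{-152078} = 160852 \left(- \frac{1}{152078}\right) = - \frac{80426}{76039}$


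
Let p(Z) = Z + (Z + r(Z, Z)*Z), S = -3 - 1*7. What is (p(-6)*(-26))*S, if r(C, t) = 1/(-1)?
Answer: -1560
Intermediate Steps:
r(C, t) = -1
S = -10 (S = -3 - 7 = -10)
p(Z) = Z (p(Z) = Z + (Z - Z) = Z + 0 = Z)
(p(-6)*(-26))*S = -6*(-26)*(-10) = 156*(-10) = -1560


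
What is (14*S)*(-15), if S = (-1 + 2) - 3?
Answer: 420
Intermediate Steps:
S = -2 (S = 1 - 3 = -2)
(14*S)*(-15) = (14*(-2))*(-15) = -28*(-15) = 420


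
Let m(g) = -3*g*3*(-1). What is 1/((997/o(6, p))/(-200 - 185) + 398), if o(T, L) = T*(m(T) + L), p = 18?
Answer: 166320/66194363 ≈ 0.0025126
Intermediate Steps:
m(g) = 9*g (m(g) = -9*g*(-1) = 9*g)
o(T, L) = T*(L + 9*T) (o(T, L) = T*(9*T + L) = T*(L + 9*T))
1/((997/o(6, p))/(-200 - 185) + 398) = 1/((997/((6*(18 + 9*6))))/(-200 - 185) + 398) = 1/((997/((6*(18 + 54))))/(-385) + 398) = 1/((997/((6*72)))*(-1/385) + 398) = 1/((997/432)*(-1/385) + 398) = 1/(-997/166320 + 398) = 1/(66194363/166320) = 166320/66194363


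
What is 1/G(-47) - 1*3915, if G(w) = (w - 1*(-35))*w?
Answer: -2208059/564 ≈ -3915.0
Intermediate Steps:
G(w) = w*(35 + w) (G(w) = (w + 35)*w = (35 + w)*w = w*(35 + w))
1/G(-47) - 1*3915 = 1/(-47*(35 - 47)) - 1*3915 = 1/(-47*(-12)) - 3915 = 1/564 - 3915 = -2208059/564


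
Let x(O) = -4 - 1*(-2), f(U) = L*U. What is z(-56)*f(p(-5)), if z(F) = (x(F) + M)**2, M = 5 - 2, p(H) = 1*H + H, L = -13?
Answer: 130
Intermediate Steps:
p(H) = 2*H (p(H) = H + H = 2*H)
f(U) = -13*U
x(O) = -2 (x(O) = -4 + 2 = -2)
M = 3
z(F) = 1 (z(F) = (-2 + 3)**2 = 1**2 = 1)
z(-56)*f(p(-5)) = 1*(-26*(-5)) = 1*(-13*(-10)) = 1*130 = 130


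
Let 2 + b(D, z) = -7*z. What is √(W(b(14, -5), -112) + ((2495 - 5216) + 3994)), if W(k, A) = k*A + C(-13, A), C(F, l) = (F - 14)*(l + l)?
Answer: 5*√145 ≈ 60.208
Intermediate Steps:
b(D, z) = -2 - 7*z
C(F, l) = 2*l*(-14 + F) (C(F, l) = (-14 + F)*(2*l) = 2*l*(-14 + F))
W(k, A) = -54*A + A*k (W(k, A) = k*A + 2*A*(-14 - 13) = A*k + 2*A*(-27) = A*k - 54*A = -54*A + A*k)
√(W(b(14, -5), -112) + ((2495 - 5216) + 3994)) = √(-112*(-54 + (-2 - 7*(-5))) + ((2495 - 5216) + 3994)) = √(-112*(-54 + (-2 + 35)) + (-2721 + 3994)) = √(-112*(-54 + 33) + 1273) = √(-112*(-21) + 1273) = √(2352 + 1273) = √3625 = 5*√145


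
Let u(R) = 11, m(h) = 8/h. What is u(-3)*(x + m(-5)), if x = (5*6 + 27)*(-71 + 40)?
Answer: -97273/5 ≈ -19455.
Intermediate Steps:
x = -1767 (x = (30 + 27)*(-31) = 57*(-31) = -1767)
u(-3)*(x + m(-5)) = 11*(-1767 + 8/(-5)) = 11*(-1767 + 8*(-⅕)) = 11*(-1767 - 8/5) = 11*(-8843/5) = -97273/5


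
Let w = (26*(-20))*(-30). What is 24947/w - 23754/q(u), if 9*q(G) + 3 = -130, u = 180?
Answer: 256798427/159600 ≈ 1609.0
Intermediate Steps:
q(G) = -133/9 (q(G) = -⅓ + (⅑)*(-130) = -⅓ - 130/9 = -133/9)
w = 15600 (w = -520*(-30) = 15600)
24947/w - 23754/q(u) = 24947/15600 - 23754/(-133/9) = 24947*(1/15600) - 23754*(-9/133) = 1919/1200 + 213786/133 = 256798427/159600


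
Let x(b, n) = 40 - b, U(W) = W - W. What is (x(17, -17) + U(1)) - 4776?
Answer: -4753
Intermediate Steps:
U(W) = 0
(x(17, -17) + U(1)) - 4776 = ((40 - 1*17) + 0) - 4776 = ((40 - 17) + 0) - 4776 = (23 + 0) - 4776 = 23 - 4776 = -4753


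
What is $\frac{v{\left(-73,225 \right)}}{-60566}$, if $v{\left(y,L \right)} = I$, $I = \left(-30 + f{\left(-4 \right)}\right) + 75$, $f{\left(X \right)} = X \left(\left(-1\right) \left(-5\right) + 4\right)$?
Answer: $- \frac{9}{60566} \approx -0.0001486$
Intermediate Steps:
$f{\left(X \right)} = 9 X$ ($f{\left(X \right)} = X \left(5 + 4\right) = X 9 = 9 X$)
$I = 9$ ($I = \left(-30 + 9 \left(-4\right)\right) + 75 = \left(-30 - 36\right) + 75 = -66 + 75 = 9$)
$v{\left(y,L \right)} = 9$
$\frac{v{\left(-73,225 \right)}}{-60566} = \frac{9}{-60566} = 9 \left(- \frac{1}{60566}\right) = - \frac{9}{60566}$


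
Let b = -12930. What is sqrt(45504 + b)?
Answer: sqrt(32574) ≈ 180.48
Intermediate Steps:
sqrt(45504 + b) = sqrt(45504 - 12930) = sqrt(32574)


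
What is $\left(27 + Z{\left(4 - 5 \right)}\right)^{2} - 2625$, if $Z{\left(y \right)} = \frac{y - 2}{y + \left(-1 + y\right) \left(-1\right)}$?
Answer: $-2049$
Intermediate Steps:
$Z{\left(y \right)} = -2 + y$ ($Z{\left(y \right)} = \frac{-2 + y}{y - \left(-1 + y\right)} = \frac{-2 + y}{1} = \left(-2 + y\right) 1 = -2 + y$)
$\left(27 + Z{\left(4 - 5 \right)}\right)^{2} - 2625 = \left(27 + \left(-2 + \left(4 - 5\right)\right)\right)^{2} - 2625 = \left(27 - 3\right)^{2} - 2625 = 24^{2} - 2625 = 576 - 2625 = -2049$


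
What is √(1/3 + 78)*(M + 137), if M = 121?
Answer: 86*√705 ≈ 2283.5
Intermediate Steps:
√(1/3 + 78)*(M + 137) = √(1/3 + 78)*(121 + 137) = √(⅓ + 78)*258 = √(235/3)*258 = (√705/3)*258 = 86*√705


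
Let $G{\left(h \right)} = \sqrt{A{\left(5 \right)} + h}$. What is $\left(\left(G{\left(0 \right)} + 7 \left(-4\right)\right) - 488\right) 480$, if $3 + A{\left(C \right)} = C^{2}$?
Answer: $-247680 + 480 \sqrt{22} \approx -2.4543 \cdot 10^{5}$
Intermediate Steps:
$A{\left(C \right)} = -3 + C^{2}$
$G{\left(h \right)} = \sqrt{22 + h}$ ($G{\left(h \right)} = \sqrt{\left(-3 + 5^{2}\right) + h} = \sqrt{\left(-3 + 25\right) + h} = \sqrt{22 + h}$)
$\left(\left(G{\left(0 \right)} + 7 \left(-4\right)\right) - 488\right) 480 = \left(\left(\sqrt{22 + 0} + 7 \left(-4\right)\right) - 488\right) 480 = \left(\left(\sqrt{22} - 28\right) - 488\right) 480 = \left(\left(-28 + \sqrt{22}\right) - 488\right) 480 = \left(-516 + \sqrt{22}\right) 480 = -247680 + 480 \sqrt{22}$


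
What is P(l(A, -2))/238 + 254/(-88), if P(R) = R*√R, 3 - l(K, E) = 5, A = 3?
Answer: -127/44 - I*√2/119 ≈ -2.8864 - 0.011884*I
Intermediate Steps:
l(K, E) = -2 (l(K, E) = 3 - 1*5 = 3 - 5 = -2)
P(R) = R^(3/2)
P(l(A, -2))/238 + 254/(-88) = (-2)^(3/2)/238 + 254/(-88) = -2*I*√2*(1/238) + 254*(-1/88) = -I*√2/119 - 127/44 = -127/44 - I*√2/119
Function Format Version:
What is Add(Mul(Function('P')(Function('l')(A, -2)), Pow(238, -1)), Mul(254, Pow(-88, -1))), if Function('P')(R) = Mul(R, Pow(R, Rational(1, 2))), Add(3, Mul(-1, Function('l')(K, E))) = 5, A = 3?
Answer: Add(Rational(-127, 44), Mul(Rational(-1, 119), I, Pow(2, Rational(1, 2)))) ≈ Add(-2.8864, Mul(-0.011884, I))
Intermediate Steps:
Function('l')(K, E) = -2 (Function('l')(K, E) = Add(3, Mul(-1, 5)) = Add(3, -5) = -2)
Function('P')(R) = Pow(R, Rational(3, 2))
Add(Mul(Function('P')(Function('l')(A, -2)), Pow(238, -1)), Mul(254, Pow(-88, -1))) = Add(Mul(Pow(-2, Rational(3, 2)), Pow(238, -1)), Mul(254, Pow(-88, -1))) = Add(Mul(Mul(-2, I, Pow(2, Rational(1, 2))), Rational(1, 238)), Mul(254, Rational(-1, 88))) = Add(Mul(Rational(-1, 119), I, Pow(2, Rational(1, 2))), Rational(-127, 44)) = Add(Rational(-127, 44), Mul(Rational(-1, 119), I, Pow(2, Rational(1, 2))))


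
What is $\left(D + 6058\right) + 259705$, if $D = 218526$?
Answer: $484289$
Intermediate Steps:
$\left(D + 6058\right) + 259705 = \left(218526 + 6058\right) + 259705 = 224584 + 259705 = 484289$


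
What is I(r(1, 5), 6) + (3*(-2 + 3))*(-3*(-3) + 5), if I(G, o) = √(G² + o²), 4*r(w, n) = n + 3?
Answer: 42 + 2*√10 ≈ 48.325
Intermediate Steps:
r(w, n) = ¾ + n/4 (r(w, n) = (n + 3)/4 = (3 + n)/4 = ¾ + n/4)
I(r(1, 5), 6) + (3*(-2 + 3))*(-3*(-3) + 5) = √((¾ + (¼)*5)² + 6²) + (3*(-2 + 3))*(-3*(-3) + 5) = √((¾ + 5/4)² + 36) + (3*1)*(9 + 5) = √(2² + 36) + 3*14 = √(4 + 36) + 42 = √40 + 42 = 2*√10 + 42 = 42 + 2*√10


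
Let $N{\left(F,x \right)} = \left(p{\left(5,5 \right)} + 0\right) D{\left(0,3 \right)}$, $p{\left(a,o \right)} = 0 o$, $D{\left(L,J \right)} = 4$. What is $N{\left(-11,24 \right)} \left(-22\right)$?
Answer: $0$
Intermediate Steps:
$p{\left(a,o \right)} = 0$
$N{\left(F,x \right)} = 0$ ($N{\left(F,x \right)} = \left(0 + 0\right) 4 = 0 \cdot 4 = 0$)
$N{\left(-11,24 \right)} \left(-22\right) = 0 \left(-22\right) = 0$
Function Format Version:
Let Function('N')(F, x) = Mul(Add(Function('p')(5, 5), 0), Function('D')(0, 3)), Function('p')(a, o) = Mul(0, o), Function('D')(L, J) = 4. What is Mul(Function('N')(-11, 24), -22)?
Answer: 0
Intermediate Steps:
Function('p')(a, o) = 0
Function('N')(F, x) = 0 (Function('N')(F, x) = Mul(Add(0, 0), 4) = Mul(0, 4) = 0)
Mul(Function('N')(-11, 24), -22) = Mul(0, -22) = 0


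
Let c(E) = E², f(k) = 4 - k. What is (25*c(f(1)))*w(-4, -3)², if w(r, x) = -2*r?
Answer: 14400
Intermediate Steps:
(25*c(f(1)))*w(-4, -3)² = (25*(4 - 1*1)²)*(-2*(-4))² = (25*(4 - 1)²)*8² = (25*3²)*64 = (25*9)*64 = 225*64 = 14400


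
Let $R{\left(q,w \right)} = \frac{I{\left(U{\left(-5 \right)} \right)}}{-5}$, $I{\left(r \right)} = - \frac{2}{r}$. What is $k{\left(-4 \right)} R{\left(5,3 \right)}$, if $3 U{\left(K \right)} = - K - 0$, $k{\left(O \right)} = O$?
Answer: $- \frac{24}{25} \approx -0.96$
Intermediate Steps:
$U{\left(K \right)} = - \frac{K}{3}$ ($U{\left(K \right)} = \frac{- K - 0}{3} = \frac{- K + \left(-2 + 2\right)}{3} = \frac{- K + 0}{3} = \frac{\left(-1\right) K}{3} = - \frac{K}{3}$)
$R{\left(q,w \right)} = \frac{6}{25}$ ($R{\left(q,w \right)} = \frac{\left(-2\right) \frac{1}{\left(- \frac{1}{3}\right) \left(-5\right)}}{-5} = - \frac{2}{\frac{5}{3}} \left(- \frac{1}{5}\right) = \left(-2\right) \frac{3}{5} \left(- \frac{1}{5}\right) = \left(- \frac{6}{5}\right) \left(- \frac{1}{5}\right) = \frac{6}{25}$)
$k{\left(-4 \right)} R{\left(5,3 \right)} = \left(-4\right) \frac{6}{25} = - \frac{24}{25}$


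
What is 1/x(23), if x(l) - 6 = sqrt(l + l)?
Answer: -3/5 + sqrt(46)/10 ≈ 0.078233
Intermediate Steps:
x(l) = 6 + sqrt(2)*sqrt(l) (x(l) = 6 + sqrt(l + l) = 6 + sqrt(2*l) = 6 + sqrt(2)*sqrt(l))
1/x(23) = 1/(6 + sqrt(2)*sqrt(23)) = 1/(6 + sqrt(46))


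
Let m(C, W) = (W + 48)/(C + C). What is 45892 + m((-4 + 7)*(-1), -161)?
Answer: 275465/6 ≈ 45911.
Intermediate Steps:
m(C, W) = (48 + W)/(2*C) (m(C, W) = (48 + W)/((2*C)) = (48 + W)*(1/(2*C)) = (48 + W)/(2*C))
45892 + m((-4 + 7)*(-1), -161) = 45892 + (48 - 161)/(2*(((-4 + 7)*(-1)))) = 45892 + (½)*(-113)/(3*(-1)) = 45892 + (½)*(-113)/(-3) = 45892 + (½)*(-⅓)*(-113) = 45892 + 113/6 = 275465/6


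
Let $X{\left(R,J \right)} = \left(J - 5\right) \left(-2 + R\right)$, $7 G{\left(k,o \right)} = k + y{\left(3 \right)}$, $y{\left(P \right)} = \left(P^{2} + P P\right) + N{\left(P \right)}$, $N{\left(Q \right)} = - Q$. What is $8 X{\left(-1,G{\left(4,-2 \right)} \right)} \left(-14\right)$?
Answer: $-768$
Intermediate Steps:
$y{\left(P \right)} = - P + 2 P^{2}$ ($y{\left(P \right)} = \left(P^{2} + P P\right) - P = \left(P^{2} + P^{2}\right) - P = 2 P^{2} - P = - P + 2 P^{2}$)
$G{\left(k,o \right)} = \frac{15}{7} + \frac{k}{7}$ ($G{\left(k,o \right)} = \frac{k + 3 \left(-1 + 2 \cdot 3\right)}{7} = \frac{k + 3 \left(-1 + 6\right)}{7} = \frac{k + 3 \cdot 5}{7} = \frac{k + 15}{7} = \frac{15 + k}{7} = \frac{15}{7} + \frac{k}{7}$)
$X{\left(R,J \right)} = \left(-5 + J\right) \left(-2 + R\right)$
$8 X{\left(-1,G{\left(4,-2 \right)} \right)} \left(-14\right) = 8 \left(10 - -5 - 2 \left(\frac{15}{7} + \frac{1}{7} \cdot 4\right) + \left(\frac{15}{7} + \frac{1}{7} \cdot 4\right) \left(-1\right)\right) \left(-14\right) = 8 \left(10 + 5 - 2 \left(\frac{15}{7} + \frac{4}{7}\right) + \left(\frac{15}{7} + \frac{4}{7}\right) \left(-1\right)\right) \left(-14\right) = 8 \left(10 + 5 - \frac{38}{7} + \frac{19}{7} \left(-1\right)\right) \left(-14\right) = 8 \left(10 + 5 - \frac{38}{7} - \frac{19}{7}\right) \left(-14\right) = 8 \cdot \frac{48}{7} \left(-14\right) = \frac{384}{7} \left(-14\right) = -768$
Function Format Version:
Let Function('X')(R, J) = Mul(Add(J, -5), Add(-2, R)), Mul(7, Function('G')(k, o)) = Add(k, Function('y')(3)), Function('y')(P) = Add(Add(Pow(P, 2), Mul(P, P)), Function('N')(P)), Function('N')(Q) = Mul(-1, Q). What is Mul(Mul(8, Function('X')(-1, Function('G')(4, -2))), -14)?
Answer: -768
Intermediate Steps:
Function('y')(P) = Add(Mul(-1, P), Mul(2, Pow(P, 2))) (Function('y')(P) = Add(Add(Pow(P, 2), Mul(P, P)), Mul(-1, P)) = Add(Add(Pow(P, 2), Pow(P, 2)), Mul(-1, P)) = Add(Mul(2, Pow(P, 2)), Mul(-1, P)) = Add(Mul(-1, P), Mul(2, Pow(P, 2))))
Function('G')(k, o) = Add(Rational(15, 7), Mul(Rational(1, 7), k)) (Function('G')(k, o) = Mul(Rational(1, 7), Add(k, Mul(3, Add(-1, Mul(2, 3))))) = Mul(Rational(1, 7), Add(k, Mul(3, Add(-1, 6)))) = Mul(Rational(1, 7), Add(k, Mul(3, 5))) = Mul(Rational(1, 7), Add(k, 15)) = Mul(Rational(1, 7), Add(15, k)) = Add(Rational(15, 7), Mul(Rational(1, 7), k)))
Function('X')(R, J) = Mul(Add(-5, J), Add(-2, R))
Mul(Mul(8, Function('X')(-1, Function('G')(4, -2))), -14) = Mul(Mul(8, Add(10, Mul(-5, -1), Mul(-2, Add(Rational(15, 7), Mul(Rational(1, 7), 4))), Mul(Add(Rational(15, 7), Mul(Rational(1, 7), 4)), -1))), -14) = Mul(Mul(8, Add(10, 5, Mul(-2, Add(Rational(15, 7), Rational(4, 7))), Mul(Add(Rational(15, 7), Rational(4, 7)), -1))), -14) = Mul(Mul(8, Add(10, 5, Mul(-2, Rational(19, 7)), Mul(Rational(19, 7), -1))), -14) = Mul(Mul(8, Add(10, 5, Rational(-38, 7), Rational(-19, 7))), -14) = Mul(Mul(8, Rational(48, 7)), -14) = Mul(Rational(384, 7), -14) = -768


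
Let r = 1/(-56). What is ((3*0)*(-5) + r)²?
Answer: 1/3136 ≈ 0.00031888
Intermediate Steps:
r = -1/56 ≈ -0.017857
((3*0)*(-5) + r)² = ((3*0)*(-5) - 1/56)² = (0*(-5) - 1/56)² = (0 - 1/56)² = (-1/56)² = 1/3136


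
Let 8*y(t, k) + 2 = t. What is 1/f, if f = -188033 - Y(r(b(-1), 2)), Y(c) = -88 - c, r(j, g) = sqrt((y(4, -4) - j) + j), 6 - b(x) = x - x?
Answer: -2/375889 ≈ -5.3207e-6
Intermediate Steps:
b(x) = 6 (b(x) = 6 - (x - x) = 6 - 1*0 = 6 + 0 = 6)
y(t, k) = -1/4 + t/8
r(j, g) = 1/2 (r(j, g) = sqrt(((-1/4 + (1/8)*4) - j) + j) = sqrt(((-1/4 + 1/2) - j) + j) = sqrt((1/4 - j) + j) = sqrt(1/4) = 1/2)
f = -375889/2 (f = -188033 - (-88 - 1*1/2) = -188033 - (-88 - 1/2) = -188033 - 1*(-177/2) = -188033 + 177/2 = -375889/2 ≈ -1.8794e+5)
1/f = 1/(-375889/2) = -2/375889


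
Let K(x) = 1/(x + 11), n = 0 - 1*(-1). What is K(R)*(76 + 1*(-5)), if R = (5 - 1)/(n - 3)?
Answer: 71/9 ≈ 7.8889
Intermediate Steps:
n = 1 (n = 0 + 1 = 1)
R = -2 (R = (5 - 1)/(1 - 3) = 4/(-2) = 4*(-½) = -2)
K(x) = 1/(11 + x)
K(R)*(76 + 1*(-5)) = (76 + 1*(-5))/(11 - 2) = (76 - 5)/9 = (⅑)*71 = 71/9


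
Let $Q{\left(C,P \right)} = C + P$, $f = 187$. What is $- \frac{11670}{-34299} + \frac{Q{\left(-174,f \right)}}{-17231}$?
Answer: $\frac{66879961}{197002023} \approx 0.33949$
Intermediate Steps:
$- \frac{11670}{-34299} + \frac{Q{\left(-174,f \right)}}{-17231} = - \frac{11670}{-34299} + \frac{-174 + 187}{-17231} = \left(-11670\right) \left(- \frac{1}{34299}\right) + 13 \left(- \frac{1}{17231}\right) = \frac{3890}{11433} - \frac{13}{17231} = \frac{66879961}{197002023}$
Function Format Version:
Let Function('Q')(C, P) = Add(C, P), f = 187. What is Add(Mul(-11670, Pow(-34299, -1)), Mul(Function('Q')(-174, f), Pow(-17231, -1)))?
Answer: Rational(66879961, 197002023) ≈ 0.33949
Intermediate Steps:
Add(Mul(-11670, Pow(-34299, -1)), Mul(Function('Q')(-174, f), Pow(-17231, -1))) = Add(Mul(-11670, Pow(-34299, -1)), Mul(Add(-174, 187), Pow(-17231, -1))) = Add(Mul(-11670, Rational(-1, 34299)), Mul(13, Rational(-1, 17231))) = Add(Rational(3890, 11433), Rational(-13, 17231)) = Rational(66879961, 197002023)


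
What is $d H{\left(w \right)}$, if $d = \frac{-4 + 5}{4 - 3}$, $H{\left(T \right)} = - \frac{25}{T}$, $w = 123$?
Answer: $- \frac{25}{123} \approx -0.20325$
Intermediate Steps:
$d = 1$ ($d = 1 \cdot 1^{-1} = 1 \cdot 1 = 1$)
$d H{\left(w \right)} = 1 \left(- \frac{25}{123}\right) = - \frac{25}{123}$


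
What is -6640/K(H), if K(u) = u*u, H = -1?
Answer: -6640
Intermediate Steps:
K(u) = u²
-6640/K(H) = -6640/((-1)²) = -6640/1 = -6640*1 = -6640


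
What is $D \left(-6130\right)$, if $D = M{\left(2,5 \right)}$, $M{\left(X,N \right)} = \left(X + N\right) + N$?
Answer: $-73560$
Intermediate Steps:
$M{\left(X,N \right)} = X + 2 N$ ($M{\left(X,N \right)} = \left(N + X\right) + N = X + 2 N$)
$D = 12$ ($D = 2 + 2 \cdot 5 = 2 + 10 = 12$)
$D \left(-6130\right) = 12 \left(-6130\right) = -73560$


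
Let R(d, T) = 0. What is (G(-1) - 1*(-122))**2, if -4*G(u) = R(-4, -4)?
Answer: 14884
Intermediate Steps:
G(u) = 0 (G(u) = -1/4*0 = 0)
(G(-1) - 1*(-122))**2 = (0 - 1*(-122))**2 = (0 + 122)**2 = 122**2 = 14884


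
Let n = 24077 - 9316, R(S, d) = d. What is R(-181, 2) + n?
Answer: 14763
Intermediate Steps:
n = 14761
R(-181, 2) + n = 2 + 14761 = 14763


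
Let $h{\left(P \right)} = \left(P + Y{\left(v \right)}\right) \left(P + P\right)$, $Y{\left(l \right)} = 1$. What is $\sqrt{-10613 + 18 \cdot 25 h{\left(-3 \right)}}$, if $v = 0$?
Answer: $i \sqrt{5213} \approx 72.201 i$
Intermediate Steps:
$h{\left(P \right)} = 2 P \left(1 + P\right)$ ($h{\left(P \right)} = \left(P + 1\right) \left(P + P\right) = \left(1 + P\right) 2 P = 2 P \left(1 + P\right)$)
$\sqrt{-10613 + 18 \cdot 25 h{\left(-3 \right)}} = \sqrt{-10613 + 18 \cdot 25 \cdot 2 \left(-3\right) \left(1 - 3\right)} = \sqrt{-10613 + 450 \cdot 2 \left(-3\right) \left(-2\right)} = \sqrt{-10613 + 450 \cdot 12} = \sqrt{-10613 + 5400} = \sqrt{-5213} = i \sqrt{5213}$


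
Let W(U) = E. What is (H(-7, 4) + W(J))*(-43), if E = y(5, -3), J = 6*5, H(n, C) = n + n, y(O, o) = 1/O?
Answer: 2967/5 ≈ 593.40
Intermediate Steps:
H(n, C) = 2*n
J = 30
E = ⅕ (E = 1/5 = ⅕ ≈ 0.20000)
W(U) = ⅕
(H(-7, 4) + W(J))*(-43) = (2*(-7) + ⅕)*(-43) = (-14 + ⅕)*(-43) = -69/5*(-43) = 2967/5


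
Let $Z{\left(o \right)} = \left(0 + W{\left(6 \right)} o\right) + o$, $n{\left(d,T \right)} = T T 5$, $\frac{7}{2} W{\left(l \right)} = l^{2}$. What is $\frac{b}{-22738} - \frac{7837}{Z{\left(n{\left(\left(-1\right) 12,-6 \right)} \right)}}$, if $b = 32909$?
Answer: $- \frac{857674961}{161667180} \approx -5.3052$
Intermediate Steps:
$W{\left(l \right)} = \frac{2 l^{2}}{7}$
$n{\left(d,T \right)} = 5 T^{2}$ ($n{\left(d,T \right)} = T^{2} \cdot 5 = 5 T^{2}$)
$Z{\left(o \right)} = \frac{79 o}{7}$ ($Z{\left(o \right)} = \left(0 + \frac{2 \cdot 6^{2}}{7} o\right) + o = \left(0 + \frac{2}{7} \cdot 36 o\right) + o = \left(0 + \frac{72 o}{7}\right) + o = \frac{72 o}{7} + o = \frac{79 o}{7}$)
$\frac{b}{-22738} - \frac{7837}{Z{\left(n{\left(\left(-1\right) 12,-6 \right)} \right)}} = \frac{32909}{-22738} - \frac{7837}{\frac{79}{7} \cdot 5 \left(-6\right)^{2}} = 32909 \left(- \frac{1}{22738}\right) - \frac{7837}{\frac{79}{7} \cdot 5 \cdot 36} = - \frac{32909}{22738} - \frac{7837}{\frac{79}{7} \cdot 180} = - \frac{32909}{22738} - \frac{7837}{\frac{14220}{7}} = - \frac{32909}{22738} - \frac{54859}{14220} = - \frac{857674961}{161667180}$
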